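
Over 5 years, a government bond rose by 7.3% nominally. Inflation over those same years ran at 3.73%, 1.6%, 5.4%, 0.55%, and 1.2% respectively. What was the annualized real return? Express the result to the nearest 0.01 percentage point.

-1.04%

Cumulative inflation factor: 1.0373 × 1.016 × 1.054 × 1.0055 × 1.012 ≈ 1.13032.
Nominal growth factor: 1.07300. Real growth factor = 1.07300 / 1.13032 ≈ 0.94929.
Annualized: 0.94929^(1/5) − 1 ≈ -0.01035.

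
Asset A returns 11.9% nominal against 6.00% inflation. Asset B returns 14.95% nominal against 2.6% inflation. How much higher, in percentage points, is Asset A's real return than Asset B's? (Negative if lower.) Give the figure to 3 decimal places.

-6.471

Asset A real return: 1.119/1.0600 − 1 = 5.5660%.
Asset B real return: 1.1495/1.026 − 1 = 12.0370%.
Difference: 5.5660 − 12.0370 = -6.4710 pp.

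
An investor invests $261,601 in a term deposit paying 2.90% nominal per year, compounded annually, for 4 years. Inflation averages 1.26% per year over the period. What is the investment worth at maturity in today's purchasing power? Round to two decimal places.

Nominal value at maturity: $261,601 × (1 + 2.90%)^4 ≈ $293,292.46.
Price-level factor over 4 years: (1 + 1.26%)^4 ≈ 1.0513605867.
The maturity value deflated by that factor is the answer in today's purchasing power.

$278,964.67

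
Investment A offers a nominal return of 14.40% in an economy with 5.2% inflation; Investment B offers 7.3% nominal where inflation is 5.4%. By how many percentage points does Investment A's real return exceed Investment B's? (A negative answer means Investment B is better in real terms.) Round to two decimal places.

6.94

Investment A real return: 1.1440/1.052 − 1 = 8.745%.
Investment B real return: 1.073/1.054 − 1 = 1.803%.
Difference: 8.745 − 1.803 = 6.942 pp.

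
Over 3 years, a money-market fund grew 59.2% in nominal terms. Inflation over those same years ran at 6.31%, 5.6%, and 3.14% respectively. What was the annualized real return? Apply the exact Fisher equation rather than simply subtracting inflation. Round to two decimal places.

11.20%

Cumulative inflation factor: 1.0631 × 1.056 × 1.0314 ≈ 1.15788.
Nominal growth factor: 1.59200. Real growth factor = 1.59200 / 1.15788 ≈ 1.37492.
Annualized: 1.37492^(1/3) − 1 ≈ 0.11197.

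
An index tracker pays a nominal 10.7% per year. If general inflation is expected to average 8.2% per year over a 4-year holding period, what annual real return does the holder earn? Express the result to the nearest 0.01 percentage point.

2.31%

With constant rates the annual real return is the same each year: (1+10.7%)/(1+8.2%) − 1 = 0.02311.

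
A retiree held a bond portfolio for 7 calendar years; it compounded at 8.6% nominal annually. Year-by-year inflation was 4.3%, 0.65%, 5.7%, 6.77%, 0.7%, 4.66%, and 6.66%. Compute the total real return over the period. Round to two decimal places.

33.77%

Cumulative inflation factor: 1.043 × 1.0065 × 1.057 × 1.0677 × 1.007 × 1.0466 × 1.0666 ≈ 1.33178.
Nominal growth factor: 1.78159. Real growth factor = 1.78159 / 1.33178 ≈ 1.33775.
Total real return ≈ 33.7749%.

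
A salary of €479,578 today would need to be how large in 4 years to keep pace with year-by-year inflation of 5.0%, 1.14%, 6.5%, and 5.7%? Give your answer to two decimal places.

Cumulative price-level factor: 1.050 × 1.0114 × 1.065 × 1.057 ≈ 1.1954649389.
The nominal amount required is €479,578 scaled up by that factor.

€573,318.68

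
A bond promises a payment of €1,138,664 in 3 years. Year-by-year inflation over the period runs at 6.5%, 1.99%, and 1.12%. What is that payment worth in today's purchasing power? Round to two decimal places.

€1,036,695.78

Price-level factor over 3 years: 1.065 × 1.0199 × 1.0112 = 1.0983588672.
Purchasing power today: €1,138,664 divided by that factor.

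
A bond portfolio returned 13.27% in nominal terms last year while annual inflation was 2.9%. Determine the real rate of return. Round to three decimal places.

Real return via the Fisher equation: (1 + 13.27%)/(1 + 2.9%) − 1 = 1.1327/1.029 − 1 ≈ 0.10078.

10.078%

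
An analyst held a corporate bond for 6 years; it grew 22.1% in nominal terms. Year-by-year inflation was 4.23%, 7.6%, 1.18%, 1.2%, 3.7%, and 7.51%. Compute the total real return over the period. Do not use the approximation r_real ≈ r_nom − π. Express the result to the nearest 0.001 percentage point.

-4.631%

Cumulative inflation factor: 1.0423 × 1.076 × 1.0118 × 1.012 × 1.037 × 1.0751 ≈ 1.28029.
Nominal growth factor: 1.22100. Real growth factor = 1.22100 / 1.28029 ≈ 0.95369.
Total real return ≈ -4.6309%.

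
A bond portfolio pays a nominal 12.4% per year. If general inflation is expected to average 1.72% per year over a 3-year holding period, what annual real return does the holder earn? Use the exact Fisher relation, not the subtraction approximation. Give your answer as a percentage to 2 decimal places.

With constant rates the annual real return is the same each year: (1+12.4%)/(1+1.72%) − 1 = 0.10499.

10.50%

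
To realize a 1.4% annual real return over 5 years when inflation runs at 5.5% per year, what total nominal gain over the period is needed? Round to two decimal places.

40.10%

Required annual nominal rate: (1+1.4%)(1+5.5%) − 1 = 6.977%.
Cumulative over 5 years: (1 + 0.06977)^5 − 1 ≈ 0.40104.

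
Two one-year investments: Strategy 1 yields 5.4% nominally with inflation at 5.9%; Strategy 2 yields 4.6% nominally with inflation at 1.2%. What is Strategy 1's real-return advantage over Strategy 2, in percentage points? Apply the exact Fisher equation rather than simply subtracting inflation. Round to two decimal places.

-3.83

Strategy 1 real return: 1.054/1.059 − 1 = -0.472%.
Strategy 2 real return: 1.046/1.012 − 1 = 3.360%.
Difference: -0.472 − 3.360 = -3.832 pp.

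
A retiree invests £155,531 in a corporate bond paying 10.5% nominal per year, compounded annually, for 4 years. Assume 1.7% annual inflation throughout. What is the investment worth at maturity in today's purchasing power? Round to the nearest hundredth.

Nominal value at maturity: £155,531 × (1 + 10.5%)^4 ≈ £231,881.49.
Price-level factor over 4 years: (1 + 1.7%)^4 ≈ 1.0697537355.
Dividing the nominal maturity value by the price-level factor gives the value in today's money.

£216,761.56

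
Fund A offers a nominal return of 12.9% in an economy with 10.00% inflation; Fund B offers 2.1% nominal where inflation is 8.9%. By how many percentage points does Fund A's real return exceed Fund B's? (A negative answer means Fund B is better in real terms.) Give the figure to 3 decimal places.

8.881

Fund A real return: 1.129/1.1000 − 1 = 2.6364%.
Fund B real return: 1.021/1.089 − 1 = -6.2443%.
Difference: 2.6364 − (-6.2443) = 8.8807 pp.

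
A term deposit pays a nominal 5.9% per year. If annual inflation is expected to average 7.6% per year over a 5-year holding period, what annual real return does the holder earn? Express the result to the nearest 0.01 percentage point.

-1.58%

With constant rates the annual real return is the same each year: (1+5.9%)/(1+7.6%) − 1 = -0.01580.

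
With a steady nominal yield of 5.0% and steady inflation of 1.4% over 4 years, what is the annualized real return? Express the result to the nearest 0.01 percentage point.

With constant rates the annual real return is the same each year: (1+5.0%)/(1+1.4%) − 1 = 0.03550.

3.55%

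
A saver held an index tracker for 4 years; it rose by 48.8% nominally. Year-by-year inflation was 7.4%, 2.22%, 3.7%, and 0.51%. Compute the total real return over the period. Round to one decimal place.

Cumulative inflation factor: 1.074 × 1.0222 × 1.037 × 1.0051 ≈ 1.14427.
Nominal growth factor: 1.48800. Real growth factor = 1.48800 / 1.14427 ≈ 1.30039.
Total real return ≈ 30.0393%.

30.0%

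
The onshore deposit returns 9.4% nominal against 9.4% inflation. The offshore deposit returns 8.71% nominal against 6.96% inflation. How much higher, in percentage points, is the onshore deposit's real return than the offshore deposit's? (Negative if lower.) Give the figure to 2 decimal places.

The onshore deposit real return: 1.094/1.094 − 1 = 0.000%.
The offshore deposit real return: 1.0871/1.0696 − 1 = 1.636%.
Difference: 0.000 − 1.636 = -1.636 pp.

-1.64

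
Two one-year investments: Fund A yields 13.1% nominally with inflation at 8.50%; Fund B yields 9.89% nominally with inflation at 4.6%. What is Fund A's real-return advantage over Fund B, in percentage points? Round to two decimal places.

-0.82

Fund A real return: 1.131/1.0850 − 1 = 4.240%.
Fund B real return: 1.0989/1.046 − 1 = 5.057%.
Difference: 4.240 − 5.057 = -0.817 pp.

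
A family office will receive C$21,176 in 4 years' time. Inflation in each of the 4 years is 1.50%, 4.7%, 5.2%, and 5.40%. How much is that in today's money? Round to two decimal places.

Price-level factor over 4 years: 1.0150 × 1.047 × 1.052 × 1.0540 ≈ 1.1783358056.
Purchasing power today: C$21,176 divided by that factor.

C$17,971.11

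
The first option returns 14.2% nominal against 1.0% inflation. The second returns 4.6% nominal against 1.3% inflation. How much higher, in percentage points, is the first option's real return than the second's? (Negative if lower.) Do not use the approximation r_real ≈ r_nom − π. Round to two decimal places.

9.81

The first option real return: 1.142/1.010 − 1 = 13.069%.
The second real return: 1.046/1.013 − 1 = 3.258%.
Difference: 13.069 − 3.258 = 9.811 pp.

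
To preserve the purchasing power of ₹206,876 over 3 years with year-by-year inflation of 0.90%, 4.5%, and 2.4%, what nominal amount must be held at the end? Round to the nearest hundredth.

₹223,366.23

Cumulative price-level factor: 1.0090 × 1.045 × 1.024 = 1.07971072.
The nominal amount required is ₹206,876 scaled up by that factor.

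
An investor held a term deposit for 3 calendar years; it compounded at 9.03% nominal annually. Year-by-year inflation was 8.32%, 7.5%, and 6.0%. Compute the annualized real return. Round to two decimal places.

Cumulative inflation factor: 1.0832 × 1.075 × 1.060 ≈ 1.23431.
Nominal growth factor: 1.29610. Real growth factor = 1.29610 / 1.23431 ≈ 1.05006.
Annualized: 1.05006^(1/3) − 1 ≈ 0.01642.

1.64%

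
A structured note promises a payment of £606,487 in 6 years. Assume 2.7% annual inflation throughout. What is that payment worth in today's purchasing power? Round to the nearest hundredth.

Price-level factor over 6 years: (1 + 2.7%)^6 ≈ 1.1733367181.
Purchasing power today: £606,487 divided by that factor.

£516,890.84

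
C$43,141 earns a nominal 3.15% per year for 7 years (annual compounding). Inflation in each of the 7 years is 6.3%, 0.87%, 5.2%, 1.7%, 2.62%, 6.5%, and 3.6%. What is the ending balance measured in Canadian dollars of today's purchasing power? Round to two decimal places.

C$41,266.87

Nominal value at maturity: C$43,141 × (1 + 3.15%)^7 ≈ C$53,601.24.
Price-level factor over 7 years: 1.063 × 1.0087 × 1.052 × 1.017 × 1.0262 × 1.065 × 1.036 ≈ 1.2988929261.
The maturity value deflated by that factor is the answer in today's purchasing power.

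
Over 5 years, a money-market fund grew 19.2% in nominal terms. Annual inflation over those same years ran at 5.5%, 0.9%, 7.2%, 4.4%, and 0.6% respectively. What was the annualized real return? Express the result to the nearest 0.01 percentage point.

-0.11%

Cumulative inflation factor: 1.055 × 1.009 × 1.072 × 1.044 × 1.006 ≈ 1.19850.
Nominal growth factor: 1.19200. Real growth factor = 1.19200 / 1.19850 ≈ 0.99458.
Annualized: 0.99458^(1/5) − 1 ≈ -0.00109.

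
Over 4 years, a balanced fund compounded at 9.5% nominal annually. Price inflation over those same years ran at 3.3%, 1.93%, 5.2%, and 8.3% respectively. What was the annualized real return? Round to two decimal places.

4.63%

Cumulative inflation factor: 1.033 × 1.0193 × 1.052 × 1.083 ≈ 1.19963.
Nominal growth factor: 1.43766. Real growth factor = 1.43766 / 1.19963 ≈ 1.19842.
Annualized: 1.19842^(1/4) − 1 ≈ 0.04629.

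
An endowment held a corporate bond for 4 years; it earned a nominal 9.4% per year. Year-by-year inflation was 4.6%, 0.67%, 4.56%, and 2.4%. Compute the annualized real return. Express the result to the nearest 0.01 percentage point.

Cumulative inflation factor: 1.046 × 1.0067 × 1.0456 × 1.024 ≈ 1.12745.
Nominal growth factor: 1.43242. Real growth factor = 1.43242 / 1.12745 ≈ 1.27049.
Annualized: 1.27049^(1/4) − 1 ≈ 0.06168.

6.17%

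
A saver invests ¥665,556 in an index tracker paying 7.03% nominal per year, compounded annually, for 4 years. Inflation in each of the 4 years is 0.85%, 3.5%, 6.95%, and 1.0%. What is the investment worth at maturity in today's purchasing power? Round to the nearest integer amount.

Nominal value at maturity: ¥665,556 × (1 + 7.03%)^4 ≈ ¥873,387.
Price-level factor over 4 years: 1.0085 × 1.035 × 1.0695 × 1.010 ≈ 1.1275048405.
Dividing the nominal maturity value by the price-level factor gives the value in today's money.

¥774,619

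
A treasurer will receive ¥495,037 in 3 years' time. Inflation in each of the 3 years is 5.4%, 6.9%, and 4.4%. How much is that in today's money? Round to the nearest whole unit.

¥420,842

Price-level factor over 3 years: 1.054 × 1.069 × 1.044 = 1.176301944.
Purchasing power today: ¥495,037 divided by that factor.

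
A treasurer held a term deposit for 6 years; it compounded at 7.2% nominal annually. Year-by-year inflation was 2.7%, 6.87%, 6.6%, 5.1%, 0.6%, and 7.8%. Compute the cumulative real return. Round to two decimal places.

Cumulative inflation factor: 1.027 × 1.0687 × 1.066 × 1.051 × 1.006 × 1.078 ≈ 1.33353.
Nominal growth factor: 1.51764. Real growth factor = 1.51764 / 1.33353 ≈ 1.13806.
Total real return ≈ 13.8062%.

13.81%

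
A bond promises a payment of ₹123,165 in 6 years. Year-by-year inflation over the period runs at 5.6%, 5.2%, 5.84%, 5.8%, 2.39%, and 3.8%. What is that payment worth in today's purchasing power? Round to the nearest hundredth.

₹93,157.38

Price-level factor over 6 years: 1.056 × 1.052 × 1.0584 × 1.058 × 1.0239 × 1.038 ≈ 1.3221174990.
Purchasing power today: ₹123,165 divided by that factor.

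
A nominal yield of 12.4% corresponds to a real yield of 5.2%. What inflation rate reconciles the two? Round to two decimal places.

6.84%

From (1+r_nom) = (1+r_real)(1+π), we get 1+π = (1 + 12.4%)/(1 + 5.2%) = 1.124/1.052 ≈ 1.06844.
So π ≈ 6.8441%.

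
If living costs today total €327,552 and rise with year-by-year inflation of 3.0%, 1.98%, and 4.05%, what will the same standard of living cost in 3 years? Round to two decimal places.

Cumulative price-level factor: 1.030 × 1.0198 × 1.0405 = 1.092934957.
The nominal amount required is €327,552 scaled up by that factor.

€357,993.03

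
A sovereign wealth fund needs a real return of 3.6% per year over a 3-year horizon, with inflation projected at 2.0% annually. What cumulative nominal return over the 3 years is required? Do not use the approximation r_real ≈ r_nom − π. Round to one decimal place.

Required annual nominal rate: (1+3.6%)(1+2.0%) − 1 = 5.672%.
Cumulative over 3 years: (1 + 0.05672)^3 − 1 ≈ 0.17999.

18.0%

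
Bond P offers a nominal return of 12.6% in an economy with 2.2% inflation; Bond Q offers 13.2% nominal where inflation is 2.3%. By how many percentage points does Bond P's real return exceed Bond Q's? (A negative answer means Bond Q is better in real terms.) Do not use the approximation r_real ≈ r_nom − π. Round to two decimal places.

Bond P real return: 1.126/1.022 − 1 = 10.176%.
Bond Q real return: 1.132/1.023 − 1 = 10.655%.
Difference: 10.176 − 10.655 = -0.479 pp.

-0.48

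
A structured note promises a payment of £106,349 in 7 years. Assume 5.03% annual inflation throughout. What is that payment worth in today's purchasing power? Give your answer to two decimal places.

Price-level factor over 7 years: (1 + 5.03%)^7 ≈ 1.4099170368.
Purchasing power today: £106,349 divided by that factor.

£75,429.26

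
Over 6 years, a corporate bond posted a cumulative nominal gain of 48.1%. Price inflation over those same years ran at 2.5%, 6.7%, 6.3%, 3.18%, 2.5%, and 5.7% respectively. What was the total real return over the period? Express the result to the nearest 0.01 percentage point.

13.96%

Cumulative inflation factor: 1.025 × 1.067 × 1.063 × 1.0318 × 1.025 × 1.057 ≈ 1.29962.
Nominal growth factor: 1.48100. Real growth factor = 1.48100 / 1.29962 ≈ 1.13957.
Total real return ≈ 13.9565%.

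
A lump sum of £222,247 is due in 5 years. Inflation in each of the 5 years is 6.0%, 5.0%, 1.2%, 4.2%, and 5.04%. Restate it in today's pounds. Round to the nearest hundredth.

£180,275.95

Price-level factor over 5 years: 1.060 × 1.050 × 1.012 × 1.042 × 1.0504 ≈ 1.2328155648.
Purchasing power today: £222,247 divided by that factor.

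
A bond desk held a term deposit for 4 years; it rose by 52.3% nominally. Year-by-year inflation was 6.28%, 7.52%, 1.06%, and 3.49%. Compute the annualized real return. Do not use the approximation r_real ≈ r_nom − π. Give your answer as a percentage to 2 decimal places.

6.25%

Cumulative inflation factor: 1.0628 × 1.0752 × 1.0106 × 1.0349 ≈ 1.19514.
Nominal growth factor: 1.52300. Real growth factor = 1.52300 / 1.19514 ≈ 1.27433.
Annualized: 1.27433^(1/4) − 1 ≈ 0.06248.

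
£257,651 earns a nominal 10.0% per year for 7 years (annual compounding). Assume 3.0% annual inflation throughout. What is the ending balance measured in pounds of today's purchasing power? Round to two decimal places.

Nominal value at maturity: £257,651 × (1 + 10.0%)^7 ≈ £502,088.91.
Price-level factor over 7 years: (1 + 3.0%)^7 ≈ 1.2298738654.
Dividing the nominal maturity value by the price-level factor gives the value in today's money.

£408,244.23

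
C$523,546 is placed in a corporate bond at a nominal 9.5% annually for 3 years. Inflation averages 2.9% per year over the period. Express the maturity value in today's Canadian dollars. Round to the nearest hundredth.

C$630,886.27

Nominal value at maturity: C$523,546 × (1 + 9.5%)^3 ≈ C$687,380.49.
Price-level factor over 3 years: (1 + 2.9%)^3 = 1.089547389.
The maturity value deflated by that factor is the answer in today's purchasing power.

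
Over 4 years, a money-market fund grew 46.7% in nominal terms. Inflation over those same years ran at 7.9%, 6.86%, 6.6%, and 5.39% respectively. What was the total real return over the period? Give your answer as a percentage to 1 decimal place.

13.2%

Cumulative inflation factor: 1.079 × 1.0686 × 1.066 × 1.0539 ≈ 1.29537.
Nominal growth factor: 1.46700. Real growth factor = 1.46700 / 1.29537 ≈ 1.13250.
Total real return ≈ 13.2497%.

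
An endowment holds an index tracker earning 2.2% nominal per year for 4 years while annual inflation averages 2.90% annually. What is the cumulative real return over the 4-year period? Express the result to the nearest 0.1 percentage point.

-2.7%

The annual real rate is (1+2.2%)/(1+2.90%) − 1 = -0.6803%.
Compounded over 4 years: (1 + -0.006803)^4 − 1 ≈ -0.02693.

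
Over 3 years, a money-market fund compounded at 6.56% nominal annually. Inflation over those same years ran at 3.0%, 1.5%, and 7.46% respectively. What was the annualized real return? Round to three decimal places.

Cumulative inflation factor: 1.030 × 1.015 × 1.0746 ≈ 1.12344.
Nominal growth factor: 1.20999. Real growth factor = 1.20999 / 1.12344 ≈ 1.07704.
Annualized: 1.07704^(1/3) − 1 ≈ 0.02505.

2.505%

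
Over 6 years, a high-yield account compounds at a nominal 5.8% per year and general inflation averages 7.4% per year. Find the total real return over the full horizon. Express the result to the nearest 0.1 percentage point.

-8.6%

The annual real rate is (1+5.8%)/(1+7.4%) − 1 = -1.4898%.
Compounded over 6 years: (1 + -0.014898)^6 − 1 ≈ -0.08612.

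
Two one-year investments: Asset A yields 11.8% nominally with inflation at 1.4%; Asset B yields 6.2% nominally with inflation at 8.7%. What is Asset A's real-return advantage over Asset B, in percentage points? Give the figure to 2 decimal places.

Asset A real return: 1.118/1.014 − 1 = 10.256%.
Asset B real return: 1.062/1.087 − 1 = -2.300%.
Difference: 10.256 − (-2.300) = 12.556 pp.

12.56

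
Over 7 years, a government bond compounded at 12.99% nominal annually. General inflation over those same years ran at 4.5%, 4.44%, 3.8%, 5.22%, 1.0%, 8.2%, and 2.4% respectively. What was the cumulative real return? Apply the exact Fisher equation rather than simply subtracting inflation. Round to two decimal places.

Cumulative inflation factor: 1.045 × 1.0444 × 1.038 × 1.0522 × 1.010 × 1.082 × 1.024 ≈ 1.33391.
Nominal growth factor: 2.35115. Real growth factor = 2.35115 / 1.33391 ≈ 1.76260.
Total real return ≈ 76.2596%.

76.26%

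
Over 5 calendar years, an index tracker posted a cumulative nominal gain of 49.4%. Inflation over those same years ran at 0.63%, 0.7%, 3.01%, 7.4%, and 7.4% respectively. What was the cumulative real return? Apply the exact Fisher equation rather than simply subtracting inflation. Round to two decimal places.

24.08%

Cumulative inflation factor: 1.0063 × 1.007 × 1.0301 × 1.074 × 1.074 ≈ 1.20405.
Nominal growth factor: 1.49400. Real growth factor = 1.49400 / 1.20405 ≈ 1.24081.
Total real return ≈ 24.0811%.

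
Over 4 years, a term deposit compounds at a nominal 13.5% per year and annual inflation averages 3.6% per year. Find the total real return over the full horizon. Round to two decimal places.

44.06%

The annual real rate is (1+13.5%)/(1+3.6%) − 1 = 9.5560%.
Compounded over 4 years: (1 + 0.095560)^4 − 1 ≈ 0.44060.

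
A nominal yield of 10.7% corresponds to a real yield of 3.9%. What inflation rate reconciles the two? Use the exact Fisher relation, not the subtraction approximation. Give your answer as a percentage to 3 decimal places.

6.545%

From (1+r_nom) = (1+r_real)(1+π), we get 1+π = (1 + 10.7%)/(1 + 3.9%) = 1.107/1.039 ≈ 1.06545.
So π ≈ 6.5448%.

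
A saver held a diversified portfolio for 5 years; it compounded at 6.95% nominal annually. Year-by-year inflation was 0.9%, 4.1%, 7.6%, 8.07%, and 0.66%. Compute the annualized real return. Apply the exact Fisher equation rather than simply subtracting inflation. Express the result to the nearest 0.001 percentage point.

Cumulative inflation factor: 1.009 × 1.041 × 1.076 × 1.0807 × 1.0066 ≈ 1.22947.
Nominal growth factor: 1.39928. Real growth factor = 1.39928 / 1.22947 ≈ 1.13812.
Annualized: 1.13812^(1/5) − 1 ≈ 0.02621.

2.621%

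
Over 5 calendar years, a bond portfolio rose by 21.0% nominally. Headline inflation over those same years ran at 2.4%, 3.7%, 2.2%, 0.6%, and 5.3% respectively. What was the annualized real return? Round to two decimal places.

Cumulative inflation factor: 1.024 × 1.037 × 1.022 × 1.006 × 1.053 ≈ 1.14962.
Nominal growth factor: 1.21000. Real growth factor = 1.21000 / 1.14962 ≈ 1.05252.
Annualized: 1.05252^(1/5) − 1 ≈ 0.01029.

1.03%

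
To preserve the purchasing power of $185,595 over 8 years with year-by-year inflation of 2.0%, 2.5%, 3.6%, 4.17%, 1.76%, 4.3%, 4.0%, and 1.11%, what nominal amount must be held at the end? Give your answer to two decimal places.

Cumulative price-level factor: 1.020 × 1.025 × 1.036 × 1.0417 × 1.0176 × 1.043 × 1.040 × 1.0111 ≈ 1.2592597239.
The nominal amount required is $185,595 scaled up by that factor.

$233,712.31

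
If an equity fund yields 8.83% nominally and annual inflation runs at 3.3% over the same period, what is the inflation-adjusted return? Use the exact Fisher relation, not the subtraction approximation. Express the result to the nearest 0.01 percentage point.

5.35%

Real return via the Fisher equation: (1 + 8.83%)/(1 + 3.3%) − 1 = 1.0883/1.033 − 1 ≈ 0.05353.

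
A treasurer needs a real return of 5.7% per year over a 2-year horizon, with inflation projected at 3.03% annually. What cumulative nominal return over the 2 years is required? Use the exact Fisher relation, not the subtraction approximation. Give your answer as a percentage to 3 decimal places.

18.598%

Required annual nominal rate: (1+5.7%)(1+3.03%) − 1 = 8.90271%.
Cumulative over 2 years: (1 + 0.0890271)^2 − 1 ≈ 0.18598.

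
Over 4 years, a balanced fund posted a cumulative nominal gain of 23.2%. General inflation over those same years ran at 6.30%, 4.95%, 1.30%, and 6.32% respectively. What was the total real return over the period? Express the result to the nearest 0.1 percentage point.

2.5%

Cumulative inflation factor: 1.0630 × 1.0495 × 1.0130 × 1.0632 ≈ 1.20155.
Nominal growth factor: 1.23200. Real growth factor = 1.23200 / 1.20155 ≈ 1.02535.
Total real return ≈ 2.5346%.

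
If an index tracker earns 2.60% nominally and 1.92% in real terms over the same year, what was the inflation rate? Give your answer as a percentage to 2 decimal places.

0.67%

From (1+r_nom) = (1+r_real)(1+π), we get 1+π = (1 + 2.60%)/(1 + 1.92%) = 1.0260/1.0192 ≈ 1.00667.
So π ≈ 0.6672%.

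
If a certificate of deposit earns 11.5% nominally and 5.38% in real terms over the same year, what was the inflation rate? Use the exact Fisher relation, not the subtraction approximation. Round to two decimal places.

5.81%

From (1+r_nom) = (1+r_real)(1+π), we get 1+π = (1 + 11.5%)/(1 + 5.38%) = 1.115/1.0538 ≈ 1.05808.
So π ≈ 5.8076%.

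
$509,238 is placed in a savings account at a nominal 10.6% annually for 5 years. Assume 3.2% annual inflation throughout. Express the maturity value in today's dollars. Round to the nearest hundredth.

$719,942.73

Nominal value at maturity: $509,238 × (1 + 10.6%)^5 ≈ $842,745.49.
Price-level factor over 5 years: (1 + 3.2%)^5 ≈ 1.1705729564.
Dividing the nominal maturity value by the price-level factor gives the value in today's money.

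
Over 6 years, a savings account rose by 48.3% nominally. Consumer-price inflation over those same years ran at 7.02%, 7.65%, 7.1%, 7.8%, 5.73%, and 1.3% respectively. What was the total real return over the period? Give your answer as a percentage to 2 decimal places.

Cumulative inflation factor: 1.0702 × 1.0765 × 1.071 × 1.078 × 1.0573 × 1.013 ≈ 1.42461.
Nominal growth factor: 1.48300. Real growth factor = 1.48300 / 1.42461 ≈ 1.04099.
Total real return ≈ 4.0989%.

4.10%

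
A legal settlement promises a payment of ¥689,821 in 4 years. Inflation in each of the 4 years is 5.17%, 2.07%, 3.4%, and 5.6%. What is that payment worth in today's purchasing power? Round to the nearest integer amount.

Price-level factor over 4 years: 1.0517 × 1.0207 × 1.034 × 1.056 ≈ 1.1721263943.
Purchasing power today: ¥689,821 divided by that factor.

¥588,521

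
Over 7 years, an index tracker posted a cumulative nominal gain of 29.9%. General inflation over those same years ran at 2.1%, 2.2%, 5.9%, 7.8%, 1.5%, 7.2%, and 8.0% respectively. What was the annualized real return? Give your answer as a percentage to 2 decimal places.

-1.06%

Cumulative inflation factor: 1.021 × 1.022 × 1.059 × 1.078 × 1.015 × 1.072 × 1.080 ≈ 1.39983.
Nominal growth factor: 1.29900. Real growth factor = 1.29900 / 1.39983 ≈ 0.92797.
Annualized: 0.92797^(1/7) − 1 ≈ -0.01062.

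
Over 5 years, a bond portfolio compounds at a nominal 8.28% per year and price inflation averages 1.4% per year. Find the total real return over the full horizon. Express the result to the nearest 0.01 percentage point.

The annual real rate is (1+8.28%)/(1+1.4%) − 1 = 6.7850%.
Compounded over 5 years: (1 + 0.067850)^5 − 1 ≈ 0.38852.

38.85%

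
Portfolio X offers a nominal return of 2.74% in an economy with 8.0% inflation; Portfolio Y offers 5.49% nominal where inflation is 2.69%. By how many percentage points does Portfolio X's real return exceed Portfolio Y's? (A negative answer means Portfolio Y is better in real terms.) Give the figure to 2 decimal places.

Portfolio X real return: 1.0274/1.080 − 1 = -4.870%.
Portfolio Y real return: 1.0549/1.0269 − 1 = 2.727%.
Difference: -4.870 − 2.727 = -7.597 pp.

-7.60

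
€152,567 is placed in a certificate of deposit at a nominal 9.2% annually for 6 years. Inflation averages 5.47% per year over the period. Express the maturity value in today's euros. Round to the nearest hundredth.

Nominal value at maturity: €152,567 × (1 + 9.2%)^6 ≈ €258,700.00.
Price-level factor over 6 years: (1 + 5.47%)^6 ≈ 1.3764919505.
The maturity value deflated by that factor is the answer in today's purchasing power.

€187,941.53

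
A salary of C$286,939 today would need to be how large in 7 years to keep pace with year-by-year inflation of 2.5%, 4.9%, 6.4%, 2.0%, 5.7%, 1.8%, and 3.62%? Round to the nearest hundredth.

C$373,333.61

Cumulative price-level factor: 1.025 × 1.049 × 1.064 × 1.020 × 1.057 × 1.018 × 1.0362 ≈ 1.3010905021.
Multiplying C$286,939 by the price-level factor gives the future nominal sum.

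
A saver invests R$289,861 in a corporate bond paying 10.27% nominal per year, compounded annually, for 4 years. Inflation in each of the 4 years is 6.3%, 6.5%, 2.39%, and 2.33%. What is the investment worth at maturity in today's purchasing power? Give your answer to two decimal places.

Nominal value at maturity: R$289,861 × (1 + 10.27%)^4 ≈ R$428,567.55.
Price-level factor over 4 years: 1.063 × 1.065 × 1.0239 × 1.0233 ≈ 1.1861603137.
The maturity value deflated by that factor is the answer in today's purchasing power.

R$361,306.60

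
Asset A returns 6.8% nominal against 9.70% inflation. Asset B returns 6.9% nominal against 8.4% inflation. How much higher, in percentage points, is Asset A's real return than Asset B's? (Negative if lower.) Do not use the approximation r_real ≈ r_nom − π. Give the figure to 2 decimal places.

Asset A real return: 1.068/1.0970 − 1 = -2.644%.
Asset B real return: 1.069/1.084 − 1 = -1.384%.
Difference: -2.644 − (-1.384) = -1.260 pp.

-1.26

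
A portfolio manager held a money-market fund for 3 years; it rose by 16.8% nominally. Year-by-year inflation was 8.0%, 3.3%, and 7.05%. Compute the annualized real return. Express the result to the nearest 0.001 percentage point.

-0.739%

Cumulative inflation factor: 1.080 × 1.033 × 1.0705 ≈ 1.19429.
Nominal growth factor: 1.16800. Real growth factor = 1.16800 / 1.19429 ≈ 0.97798.
Annualized: 0.97798^(1/3) − 1 ≈ -0.00739.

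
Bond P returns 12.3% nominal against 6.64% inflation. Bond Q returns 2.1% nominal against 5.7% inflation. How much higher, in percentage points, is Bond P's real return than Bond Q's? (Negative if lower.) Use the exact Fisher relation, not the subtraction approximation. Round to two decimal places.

Bond P real return: 1.123/1.0664 − 1 = 5.308%.
Bond Q real return: 1.021/1.057 − 1 = -3.406%.
Difference: 5.308 − (-3.406) = 8.714 pp.

8.71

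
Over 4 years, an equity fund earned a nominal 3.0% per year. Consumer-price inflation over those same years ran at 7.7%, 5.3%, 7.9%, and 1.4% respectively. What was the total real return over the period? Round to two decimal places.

Cumulative inflation factor: 1.077 × 1.053 × 1.079 × 1.014 ≈ 1.24080.
Nominal growth factor: 1.12551. Real growth factor = 1.12551 / 1.24080 ≈ 0.90708.
Total real return ≈ -9.2920%.

-9.29%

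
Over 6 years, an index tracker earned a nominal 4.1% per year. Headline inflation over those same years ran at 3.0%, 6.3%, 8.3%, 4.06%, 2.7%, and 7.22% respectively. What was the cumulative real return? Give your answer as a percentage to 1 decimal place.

-6.3%

Cumulative inflation factor: 1.030 × 1.063 × 1.083 × 1.0406 × 1.027 × 1.0722 ≈ 1.35872.
Nominal growth factor: 1.27264. Real growth factor = 1.27264 / 1.35872 ≈ 0.93665.
Total real return ≈ -6.3354%.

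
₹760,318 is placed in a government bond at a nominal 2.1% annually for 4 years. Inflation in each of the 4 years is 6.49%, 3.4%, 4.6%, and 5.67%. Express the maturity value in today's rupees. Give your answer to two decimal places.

Nominal value at maturity: ₹760,318 × (1 + 2.1%)^4 ≈ ₹826,224.83.
Price-level factor over 4 years: 1.0649 × 1.034 × 1.046 × 1.0567 ≈ 1.2170621541.
Dividing the nominal maturity value by the price-level factor gives the value in today's money.

₹678,868.23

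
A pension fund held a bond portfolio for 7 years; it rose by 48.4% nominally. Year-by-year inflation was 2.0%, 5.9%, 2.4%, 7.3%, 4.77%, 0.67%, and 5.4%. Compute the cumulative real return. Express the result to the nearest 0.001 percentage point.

12.476%

Cumulative inflation factor: 1.020 × 1.059 × 1.024 × 1.073 × 1.0477 × 1.0067 × 1.054 ≈ 1.31939.
Nominal growth factor: 1.48400. Real growth factor = 1.48400 / 1.31939 ≈ 1.12476.
Total real return ≈ 12.4762%.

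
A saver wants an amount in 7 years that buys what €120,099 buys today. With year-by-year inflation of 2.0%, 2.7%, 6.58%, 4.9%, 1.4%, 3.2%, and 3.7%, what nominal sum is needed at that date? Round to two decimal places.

Cumulative price-level factor: 1.020 × 1.027 × 1.0658 × 1.049 × 1.014 × 1.032 × 1.037 ≈ 1.2709200411.
Multiplying €120,099 by the price-level factor gives the future nominal sum.

€152,636.23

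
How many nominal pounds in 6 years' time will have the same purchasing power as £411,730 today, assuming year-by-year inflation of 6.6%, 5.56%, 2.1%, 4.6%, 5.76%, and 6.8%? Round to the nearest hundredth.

Cumulative price-level factor: 1.066 × 1.0556 × 1.021 × 1.046 × 1.0576 × 1.068 ≈ 1.3573964458.
Multiplying £411,730 by the price-level factor gives the future nominal sum.

£558,880.84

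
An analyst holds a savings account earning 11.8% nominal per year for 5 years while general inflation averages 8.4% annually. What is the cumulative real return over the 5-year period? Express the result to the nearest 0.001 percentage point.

The annual real rate is (1+11.8%)/(1+8.4%) − 1 = 3.1365%.
Compounded over 5 years: (1 + 0.031365)^5 − 1 ≈ 0.16698.

16.698%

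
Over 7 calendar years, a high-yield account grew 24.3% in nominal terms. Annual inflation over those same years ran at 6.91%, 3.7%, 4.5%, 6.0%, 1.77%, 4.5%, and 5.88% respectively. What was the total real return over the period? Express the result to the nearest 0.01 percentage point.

-10.11%

Cumulative inflation factor: 1.0691 × 1.037 × 1.045 × 1.060 × 1.0177 × 1.045 × 1.0588 ≈ 1.38283.
Nominal growth factor: 1.24300. Real growth factor = 1.24300 / 1.38283 ≈ 0.89888.
Total real return ≈ -10.1120%.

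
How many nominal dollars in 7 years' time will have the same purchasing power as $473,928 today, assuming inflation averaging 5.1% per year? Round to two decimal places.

$671,322.77

Cumulative price-level factor: (1+5.1%)^7 ≈ 1.4165079366.
Multiplying $473,928 by the price-level factor gives the future nominal sum.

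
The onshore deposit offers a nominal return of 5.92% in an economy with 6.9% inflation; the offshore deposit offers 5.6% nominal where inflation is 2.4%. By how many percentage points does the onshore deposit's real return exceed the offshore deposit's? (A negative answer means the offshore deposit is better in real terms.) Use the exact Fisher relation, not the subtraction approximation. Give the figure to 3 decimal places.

The onshore deposit real return: 1.0592/1.069 − 1 = -0.9167%.
The offshore deposit real return: 1.056/1.024 − 1 = 3.1250%.
Difference: -0.9167 − 3.1250 = -4.0417 pp.

-4.042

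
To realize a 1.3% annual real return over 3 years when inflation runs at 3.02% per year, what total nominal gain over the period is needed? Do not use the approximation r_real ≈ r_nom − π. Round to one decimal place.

13.7%

Required annual nominal rate: (1+1.3%)(1+3.02%) − 1 = 4.35926%.
Cumulative over 3 years: (1 + 0.0435926)^3 − 1 ≈ 0.13656.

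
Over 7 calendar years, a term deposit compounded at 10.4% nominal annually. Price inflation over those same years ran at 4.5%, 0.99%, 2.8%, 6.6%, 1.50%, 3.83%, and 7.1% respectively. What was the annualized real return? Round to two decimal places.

Cumulative inflation factor: 1.045 × 1.0099 × 1.028 × 1.066 × 1.0150 × 1.0383 × 1.071 ≈ 1.30534.
Nominal growth factor: 1.99887. Real growth factor = 1.99887 / 1.30534 ≈ 1.53130.
Annualized: 1.53130^(1/7) − 1 ≈ 0.06276.

6.28%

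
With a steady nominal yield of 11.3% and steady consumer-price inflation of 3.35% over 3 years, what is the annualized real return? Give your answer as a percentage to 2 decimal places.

With constant rates the annual real return is the same each year: (1+11.3%)/(1+3.35%) − 1 = 0.07692.

7.69%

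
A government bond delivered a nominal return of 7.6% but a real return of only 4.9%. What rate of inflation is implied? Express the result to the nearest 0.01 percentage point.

2.57%

From (1+r_nom) = (1+r_real)(1+π), we get 1+π = (1 + 7.6%)/(1 + 4.9%) = 1.076/1.049 ≈ 1.02574.
So π ≈ 2.5739%.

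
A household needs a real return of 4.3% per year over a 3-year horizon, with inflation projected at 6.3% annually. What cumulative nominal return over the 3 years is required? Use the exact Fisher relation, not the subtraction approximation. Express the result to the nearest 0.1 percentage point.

36.3%

Required annual nominal rate: (1+4.3%)(1+6.3%) − 1 = 10.8709%.
Cumulative over 3 years: (1 + 0.108709)^3 − 1 ≈ 0.36286.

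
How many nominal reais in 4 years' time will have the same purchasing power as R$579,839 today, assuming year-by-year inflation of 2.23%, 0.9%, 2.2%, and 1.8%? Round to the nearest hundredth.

Cumulative price-level factor: 1.0223 × 1.009 × 1.022 × 1.018 ≈ 1.0731692023.
The nominal amount required is R$579,839 scaled up by that factor.

R$622,265.36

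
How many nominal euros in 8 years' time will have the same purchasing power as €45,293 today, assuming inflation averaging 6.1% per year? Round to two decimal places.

Cumulative price-level factor: (1+6.1%)^8 ≈ 1.6059169102.
The nominal amount required is €45,293 scaled up by that factor.

€72,736.79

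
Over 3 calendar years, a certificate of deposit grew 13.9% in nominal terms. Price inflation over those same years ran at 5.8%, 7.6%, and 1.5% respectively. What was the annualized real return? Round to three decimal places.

Cumulative inflation factor: 1.058 × 1.076 × 1.015 ≈ 1.15548.
Nominal growth factor: 1.13900. Real growth factor = 1.13900 / 1.15548 ≈ 0.98573.
Annualized: 0.98573^(1/3) − 1 ≈ -0.00478.

-0.478%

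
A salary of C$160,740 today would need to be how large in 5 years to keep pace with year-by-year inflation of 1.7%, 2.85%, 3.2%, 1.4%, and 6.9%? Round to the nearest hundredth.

C$188,080.85

Cumulative price-level factor: 1.017 × 1.0285 × 1.032 × 1.014 × 1.069 ≈ 1.1700936068.
Multiplying C$160,740 by the price-level factor gives the future nominal sum.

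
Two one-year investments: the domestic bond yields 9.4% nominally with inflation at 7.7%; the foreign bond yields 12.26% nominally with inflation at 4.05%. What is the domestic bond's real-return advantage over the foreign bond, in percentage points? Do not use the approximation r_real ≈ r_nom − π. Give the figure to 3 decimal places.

-6.312

The domestic bond real return: 1.094/1.077 − 1 = 1.5785%.
The foreign bond real return: 1.1226/1.0405 − 1 = 7.8904%.
Difference: 1.5785 − 7.8904 = -6.3119 pp.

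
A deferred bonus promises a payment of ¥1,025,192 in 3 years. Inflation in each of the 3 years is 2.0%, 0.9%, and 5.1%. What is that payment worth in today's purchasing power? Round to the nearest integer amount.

Price-level factor over 3 years: 1.020 × 1.009 × 1.051 = 1.08166818.
Purchasing power today: ¥1,025,192 divided by that factor.

¥947,788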